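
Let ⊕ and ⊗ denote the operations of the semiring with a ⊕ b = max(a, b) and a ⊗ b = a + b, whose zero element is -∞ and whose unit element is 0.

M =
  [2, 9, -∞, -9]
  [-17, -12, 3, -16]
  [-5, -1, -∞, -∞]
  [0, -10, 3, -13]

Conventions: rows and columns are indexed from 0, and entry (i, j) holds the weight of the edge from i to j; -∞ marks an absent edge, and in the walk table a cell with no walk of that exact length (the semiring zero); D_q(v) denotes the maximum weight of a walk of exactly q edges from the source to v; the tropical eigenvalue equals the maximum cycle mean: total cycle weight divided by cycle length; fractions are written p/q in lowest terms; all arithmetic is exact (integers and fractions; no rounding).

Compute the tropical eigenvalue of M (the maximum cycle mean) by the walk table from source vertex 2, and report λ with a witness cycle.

q=0: [-∞, -∞, 0, -∞]
q=1: [-5, -1, -∞, -∞]
q=2: [-3, 4, 2, -14]
q=3: [-1, 6, 7, -12]
q=4: [2, 8, 9, -10]
Optimal cycle mean attained by: cycle 0->1->2->0, total 9 + 3 + (-5), length 3.
Answer: λ = 7/3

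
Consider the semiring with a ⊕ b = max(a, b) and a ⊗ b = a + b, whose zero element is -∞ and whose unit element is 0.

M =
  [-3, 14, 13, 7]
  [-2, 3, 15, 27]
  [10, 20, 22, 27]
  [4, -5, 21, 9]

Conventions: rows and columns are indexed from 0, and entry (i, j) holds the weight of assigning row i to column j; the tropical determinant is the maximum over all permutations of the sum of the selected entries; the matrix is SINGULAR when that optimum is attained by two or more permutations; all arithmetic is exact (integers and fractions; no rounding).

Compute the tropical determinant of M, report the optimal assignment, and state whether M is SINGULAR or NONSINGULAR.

σ = (0, 1, 2, 3): (-3) + 3 + 22 + 9 = 31
σ = (0, 1, 3, 2): (-3) + 3 + 27 + 21 = 48
σ = (0, 2, 1, 3): (-3) + 15 + 20 + 9 = 41
σ = (0, 2, 3, 1): (-3) + 15 + 27 + (-5) = 34
σ = (0, 3, 1, 2): (-3) + 27 + 20 + 21 = 65
σ = (0, 3, 2, 1): (-3) + 27 + 22 + (-5) = 41
σ = (1, 0, 2, 3): 14 + (-2) + 22 + 9 = 43
σ = (1, 0, 3, 2): 14 + (-2) + 27 + 21 = 60
σ = (1, 2, 0, 3): 14 + 15 + 10 + 9 = 48
σ = (1, 2, 3, 0): 14 + 15 + 27 + 4 = 60
σ = (1, 3, 0, 2): 14 + 27 + 10 + 21 = 72
σ = (1, 3, 2, 0): 14 + 27 + 22 + 4 = 67
σ = (2, 0, 1, 3): 13 + (-2) + 20 + 9 = 40
σ = (2, 0, 3, 1): 13 + (-2) + 27 + (-5) = 33
σ = (2, 1, 0, 3): 13 + 3 + 10 + 9 = 35
σ = (2, 1, 3, 0): 13 + 3 + 27 + 4 = 47
σ = (2, 3, 0, 1): 13 + 27 + 10 + (-5) = 45
σ = (2, 3, 1, 0): 13 + 27 + 20 + 4 = 64
σ = (3, 0, 1, 2): 7 + (-2) + 20 + 21 = 46
σ = (3, 0, 2, 1): 7 + (-2) + 22 + (-5) = 22
σ = (3, 1, 0, 2): 7 + 3 + 10 + 21 = 41
σ = (3, 1, 2, 0): 7 + 3 + 22 + 4 = 36
σ = (3, 2, 0, 1): 7 + 15 + 10 + (-5) = 27
σ = (3, 2, 1, 0): 7 + 15 + 20 + 4 = 46
Optimal value attained by: σ = (1, 3, 0, 2).
Answer: det⊕(M) = 72; verdict: NONSINGULAR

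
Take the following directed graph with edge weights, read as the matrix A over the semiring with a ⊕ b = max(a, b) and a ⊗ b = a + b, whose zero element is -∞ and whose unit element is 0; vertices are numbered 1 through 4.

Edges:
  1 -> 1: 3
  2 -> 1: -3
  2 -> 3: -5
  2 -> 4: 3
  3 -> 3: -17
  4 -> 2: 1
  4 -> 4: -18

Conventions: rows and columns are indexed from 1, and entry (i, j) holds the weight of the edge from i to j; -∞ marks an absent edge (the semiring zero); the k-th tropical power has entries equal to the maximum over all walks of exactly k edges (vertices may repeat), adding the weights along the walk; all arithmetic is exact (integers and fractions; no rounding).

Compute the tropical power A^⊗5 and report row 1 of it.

A^⊗2:
  [6, -∞, -∞, -∞]
  [0, 4, -22, -15]
  [-∞, -∞, -34, -∞]
  [-2, -17, -4, 4]
A^⊗3:
  [9, -∞, -∞, -∞]
  [3, -14, -1, 7]
  [-∞, -∞, -51, -∞]
  [1, 5, -21, -14]
A^⊗4:
  [12, -∞, -∞, -∞]
  [6, 8, -18, -11]
  [-∞, -∞, -68, -∞]
  [4, -13, 0, 8]
A^⊗5:
  [15, -∞, -∞, -∞]
  [9, -10, 3, 11]
  [-∞, -∞, -85, -∞]
  [7, 9, -17, -10]
Answer: row 1 of A^⊗5 = [15, -∞, -∞, -∞]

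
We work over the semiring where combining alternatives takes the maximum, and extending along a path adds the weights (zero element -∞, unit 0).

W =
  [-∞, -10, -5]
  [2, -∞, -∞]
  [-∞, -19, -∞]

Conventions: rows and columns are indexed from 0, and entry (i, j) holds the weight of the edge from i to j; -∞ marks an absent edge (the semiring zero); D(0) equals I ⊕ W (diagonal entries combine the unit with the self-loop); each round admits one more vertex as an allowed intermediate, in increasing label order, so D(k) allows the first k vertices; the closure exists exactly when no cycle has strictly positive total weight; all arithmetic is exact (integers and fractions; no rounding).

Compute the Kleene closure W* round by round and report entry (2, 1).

D(0):
  [0, -10, -5]
  [2, 0, -∞]
  [-∞, -19, 0]
D(1):
  [0, -10, -5]
  [2, 0, -3]
  [-∞, -19, 0]
D(2):
  [0, -10, -5]
  [2, 0, -3]
  [-17, -19, 0]
D(3):
  [0, -10, -5]
  [2, 0, -3]
  [-17, -19, 0]
Answer: W*[2][1] = -19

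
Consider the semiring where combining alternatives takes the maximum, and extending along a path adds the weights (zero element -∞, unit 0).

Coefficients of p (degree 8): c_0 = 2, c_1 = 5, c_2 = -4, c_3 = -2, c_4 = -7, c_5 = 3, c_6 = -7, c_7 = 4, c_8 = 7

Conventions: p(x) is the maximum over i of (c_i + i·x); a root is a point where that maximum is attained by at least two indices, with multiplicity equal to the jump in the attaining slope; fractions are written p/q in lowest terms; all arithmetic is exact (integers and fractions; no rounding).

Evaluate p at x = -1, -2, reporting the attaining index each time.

p(-1) = max(2+0·(-1)=2, 5+1·(-1)=4, -4+2·(-1)=-6, -2+3·(-1)=-5, -7+4·(-1)=-11, 3+5·(-1)=-2, -7+6·(-1)=-13, 4+7·(-1)=-3, 7+8·(-1)=-1) = 4 (attained by i=1)
p(-2) = max(2+0·(-2)=2, 5+1·(-2)=3, -4+2·(-2)=-8, -2+3·(-2)=-8, -7+4·(-2)=-15, 3+5·(-2)=-7, -7+6·(-2)=-19, 4+7·(-2)=-10, 7+8·(-2)=-9) = 3 (attained by i=1)
Answer: p(-1) = 4; p(-2) = 3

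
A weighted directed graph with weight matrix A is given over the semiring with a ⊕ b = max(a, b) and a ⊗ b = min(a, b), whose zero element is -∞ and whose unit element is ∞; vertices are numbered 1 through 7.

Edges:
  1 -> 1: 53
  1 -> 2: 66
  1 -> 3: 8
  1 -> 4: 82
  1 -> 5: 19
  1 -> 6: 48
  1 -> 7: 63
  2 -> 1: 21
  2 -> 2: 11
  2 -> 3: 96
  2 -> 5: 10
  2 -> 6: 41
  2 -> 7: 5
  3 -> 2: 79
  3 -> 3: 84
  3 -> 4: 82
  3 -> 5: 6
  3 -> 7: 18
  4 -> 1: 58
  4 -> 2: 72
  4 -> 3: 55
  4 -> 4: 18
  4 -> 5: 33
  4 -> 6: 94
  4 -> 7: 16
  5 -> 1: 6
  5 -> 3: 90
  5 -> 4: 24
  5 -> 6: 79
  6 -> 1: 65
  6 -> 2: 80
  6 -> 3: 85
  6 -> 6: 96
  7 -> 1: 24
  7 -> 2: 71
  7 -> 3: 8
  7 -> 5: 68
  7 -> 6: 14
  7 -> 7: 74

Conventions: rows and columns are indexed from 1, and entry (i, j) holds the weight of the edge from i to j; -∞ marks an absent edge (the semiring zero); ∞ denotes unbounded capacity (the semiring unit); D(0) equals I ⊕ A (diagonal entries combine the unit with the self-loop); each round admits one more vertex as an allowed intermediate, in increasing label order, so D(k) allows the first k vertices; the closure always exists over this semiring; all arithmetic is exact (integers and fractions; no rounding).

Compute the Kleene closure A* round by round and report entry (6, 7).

D(0):
  [∞, 66, 8, 82, 19, 48, 63]
  [21, ∞, 96, -∞, 10, 41, 5]
  [-∞, 79, ∞, 82, 6, -∞, 18]
  [58, 72, 55, ∞, 33, 94, 16]
  [6, -∞, 90, 24, ∞, 79, -∞]
  [65, 80, 85, -∞, -∞, ∞, -∞]
  [24, 71, 8, -∞, 68, 14, ∞]
D(1):
  [∞, 66, 8, 82, 19, 48, 63]
  [21, ∞, 96, 21, 19, 41, 21]
  [-∞, 79, ∞, 82, 6, -∞, 18]
  [58, 72, 55, ∞, 33, 94, 58]
  [6, 6, 90, 24, ∞, 79, 6]
  [65, 80, 85, 65, 19, ∞, 63]
  [24, 71, 8, 24, 68, 24, ∞]
D(2):
  [∞, 66, 66, 82, 19, 48, 63]
  [21, ∞, 96, 21, 19, 41, 21]
  [21, 79, ∞, 82, 19, 41, 21]
  [58, 72, 72, ∞, 33, 94, 58]
  [6, 6, 90, 24, ∞, 79, 6]
  [65, 80, 85, 65, 19, ∞, 63]
  [24, 71, 71, 24, 68, 41, ∞]
D(3):
  [∞, 66, 66, 82, 19, 48, 63]
  [21, ∞, 96, 82, 19, 41, 21]
  [21, 79, ∞, 82, 19, 41, 21]
  [58, 72, 72, ∞, 33, 94, 58]
  [21, 79, 90, 82, ∞, 79, 21]
  [65, 80, 85, 82, 19, ∞, 63]
  [24, 71, 71, 71, 68, 41, ∞]
D(4):
  [∞, 72, 72, 82, 33, 82, 63]
  [58, ∞, 96, 82, 33, 82, 58]
  [58, 79, ∞, 82, 33, 82, 58]
  [58, 72, 72, ∞, 33, 94, 58]
  [58, 79, 90, 82, ∞, 82, 58]
  [65, 80, 85, 82, 33, ∞, 63]
  [58, 71, 71, 71, 68, 71, ∞]
D(5):
  [∞, 72, 72, 82, 33, 82, 63]
  [58, ∞, 96, 82, 33, 82, 58]
  [58, 79, ∞, 82, 33, 82, 58]
  [58, 72, 72, ∞, 33, 94, 58]
  [58, 79, 90, 82, ∞, 82, 58]
  [65, 80, 85, 82, 33, ∞, 63]
  [58, 71, 71, 71, 68, 71, ∞]
D(6):
  [∞, 80, 82, 82, 33, 82, 63]
  [65, ∞, 96, 82, 33, 82, 63]
  [65, 80, ∞, 82, 33, 82, 63]
  [65, 80, 85, ∞, 33, 94, 63]
  [65, 80, 90, 82, ∞, 82, 63]
  [65, 80, 85, 82, 33, ∞, 63]
  [65, 71, 71, 71, 68, 71, ∞]
D(7):
  [∞, 80, 82, 82, 63, 82, 63]
  [65, ∞, 96, 82, 63, 82, 63]
  [65, 80, ∞, 82, 63, 82, 63]
  [65, 80, 85, ∞, 63, 94, 63]
  [65, 80, 90, 82, ∞, 82, 63]
  [65, 80, 85, 82, 63, ∞, 63]
  [65, 71, 71, 71, 68, 71, ∞]
Answer: A*[6][7] = 63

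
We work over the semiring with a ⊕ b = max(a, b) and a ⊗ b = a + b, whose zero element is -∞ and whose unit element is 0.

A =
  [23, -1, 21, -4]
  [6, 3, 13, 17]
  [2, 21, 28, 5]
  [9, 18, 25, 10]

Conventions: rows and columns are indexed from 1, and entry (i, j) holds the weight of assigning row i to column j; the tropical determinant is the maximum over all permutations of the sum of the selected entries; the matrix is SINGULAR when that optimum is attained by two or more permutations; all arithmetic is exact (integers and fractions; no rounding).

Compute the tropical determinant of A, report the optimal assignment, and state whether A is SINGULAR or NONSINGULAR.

σ = (1, 2, 3, 4): 23 + 3 + 28 + 10 = 64
σ = (1, 2, 4, 3): 23 + 3 + 5 + 25 = 56
σ = (1, 3, 2, 4): 23 + 13 + 21 + 10 = 67
σ = (1, 3, 4, 2): 23 + 13 + 5 + 18 = 59
σ = (1, 4, 2, 3): 23 + 17 + 21 + 25 = 86
σ = (1, 4, 3, 2): 23 + 17 + 28 + 18 = 86
σ = (2, 1, 3, 4): (-1) + 6 + 28 + 10 = 43
σ = (2, 1, 4, 3): (-1) + 6 + 5 + 25 = 35
σ = (2, 3, 1, 4): (-1) + 13 + 2 + 10 = 24
σ = (2, 3, 4, 1): (-1) + 13 + 5 + 9 = 26
σ = (2, 4, 1, 3): (-1) + 17 + 2 + 25 = 43
σ = (2, 4, 3, 1): (-1) + 17 + 28 + 9 = 53
σ = (3, 1, 2, 4): 21 + 6 + 21 + 10 = 58
σ = (3, 1, 4, 2): 21 + 6 + 5 + 18 = 50
σ = (3, 2, 1, 4): 21 + 3 + 2 + 10 = 36
σ = (3, 2, 4, 1): 21 + 3 + 5 + 9 = 38
σ = (3, 4, 1, 2): 21 + 17 + 2 + 18 = 58
σ = (3, 4, 2, 1): 21 + 17 + 21 + 9 = 68
σ = (4, 1, 2, 3): (-4) + 6 + 21 + 25 = 48
σ = (4, 1, 3, 2): (-4) + 6 + 28 + 18 = 48
σ = (4, 2, 1, 3): (-4) + 3 + 2 + 25 = 26
σ = (4, 2, 3, 1): (-4) + 3 + 28 + 9 = 36
σ = (4, 3, 1, 2): (-4) + 13 + 2 + 18 = 29
σ = (4, 3, 2, 1): (-4) + 13 + 21 + 9 = 39
Optimal value attained by: σ = (1, 4, 2, 3).
Answer: det⊕(A) = 86; verdict: SINGULAR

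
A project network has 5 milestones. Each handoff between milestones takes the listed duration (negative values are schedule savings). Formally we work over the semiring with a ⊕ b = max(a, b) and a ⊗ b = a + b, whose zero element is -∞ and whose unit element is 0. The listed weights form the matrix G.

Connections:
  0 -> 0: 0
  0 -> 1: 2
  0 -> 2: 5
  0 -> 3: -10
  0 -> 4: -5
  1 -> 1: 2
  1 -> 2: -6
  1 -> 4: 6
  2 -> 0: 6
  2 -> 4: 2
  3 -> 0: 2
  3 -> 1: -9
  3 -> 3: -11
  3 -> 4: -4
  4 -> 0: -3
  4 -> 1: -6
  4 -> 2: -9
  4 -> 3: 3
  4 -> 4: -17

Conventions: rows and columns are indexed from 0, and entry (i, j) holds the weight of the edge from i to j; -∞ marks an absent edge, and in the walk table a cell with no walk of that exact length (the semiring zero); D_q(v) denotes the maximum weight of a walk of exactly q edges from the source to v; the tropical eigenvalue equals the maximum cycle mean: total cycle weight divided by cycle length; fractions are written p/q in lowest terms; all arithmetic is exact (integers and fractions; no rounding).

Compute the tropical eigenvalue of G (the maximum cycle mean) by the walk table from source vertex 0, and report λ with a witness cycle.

q=0: [0, -∞, -∞, -∞, -∞]
q=1: [0, 2, 5, -10, -5]
q=2: [11, 4, 5, -2, 8]
q=3: [11, 13, 16, 11, 10]
q=4: [22, 15, 16, 13, 19]
q=5: [22, 24, 27, 22, 21]
Optimal cycle mean attained by: cycle 0->2->0, total 5 + 6, length 2.
Answer: λ = 11/2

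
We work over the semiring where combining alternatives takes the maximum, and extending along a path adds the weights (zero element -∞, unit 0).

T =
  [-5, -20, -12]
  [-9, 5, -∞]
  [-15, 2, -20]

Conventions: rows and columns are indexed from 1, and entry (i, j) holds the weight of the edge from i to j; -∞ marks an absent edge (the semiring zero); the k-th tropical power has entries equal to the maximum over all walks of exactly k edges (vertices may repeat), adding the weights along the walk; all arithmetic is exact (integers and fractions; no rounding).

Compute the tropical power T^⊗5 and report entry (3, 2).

T^⊗2:
  [-10, -10, -17]
  [-4, 10, -21]
  [-7, 7, -27]
T^⊗3:
  [-15, -5, -22]
  [1, 15, -16]
  [-2, 12, -19]
T^⊗4:
  [-14, 0, -27]
  [6, 20, -11]
  [3, 17, -14]
T^⊗5:
  [-9, 5, -26]
  [11, 25, -6]
  [8, 22, -9]
Key observation: the optimum is the walk 3->2->2->2->2->2, with weight 2 + 5 + 5 + 5 + 5 = 22.
Optimal value attained by: walk 3->2->2->2->2->2.
Answer: (T^⊗5)[3][2] = 22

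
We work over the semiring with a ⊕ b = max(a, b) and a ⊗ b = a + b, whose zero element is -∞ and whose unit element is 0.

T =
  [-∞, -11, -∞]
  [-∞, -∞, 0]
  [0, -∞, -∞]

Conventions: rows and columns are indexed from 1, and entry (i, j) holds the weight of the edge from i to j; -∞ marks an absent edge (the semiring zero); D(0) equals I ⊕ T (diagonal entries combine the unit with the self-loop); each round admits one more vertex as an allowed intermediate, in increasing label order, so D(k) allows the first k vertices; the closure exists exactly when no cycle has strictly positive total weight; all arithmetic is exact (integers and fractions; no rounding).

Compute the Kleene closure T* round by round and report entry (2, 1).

D(0):
  [0, -11, -∞]
  [-∞, 0, 0]
  [0, -∞, 0]
D(1):
  [0, -11, -∞]
  [-∞, 0, 0]
  [0, -11, 0]
D(2):
  [0, -11, -11]
  [-∞, 0, 0]
  [0, -11, 0]
D(3):
  [0, -11, -11]
  [0, 0, 0]
  [0, -11, 0]
Answer: T*[2][1] = 0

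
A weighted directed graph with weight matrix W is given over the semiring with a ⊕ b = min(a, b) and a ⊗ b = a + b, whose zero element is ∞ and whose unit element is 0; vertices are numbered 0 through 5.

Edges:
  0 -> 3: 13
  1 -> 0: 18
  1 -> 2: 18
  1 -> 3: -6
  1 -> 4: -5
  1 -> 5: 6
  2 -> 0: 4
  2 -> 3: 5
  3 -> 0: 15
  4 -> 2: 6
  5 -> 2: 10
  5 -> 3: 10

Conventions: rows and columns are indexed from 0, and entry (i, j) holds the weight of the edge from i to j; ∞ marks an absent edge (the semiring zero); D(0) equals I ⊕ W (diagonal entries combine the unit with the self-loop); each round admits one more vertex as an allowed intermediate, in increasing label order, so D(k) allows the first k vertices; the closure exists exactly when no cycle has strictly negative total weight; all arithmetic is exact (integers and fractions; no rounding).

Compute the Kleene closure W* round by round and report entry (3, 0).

D(0):
  [0, ∞, ∞, 13, ∞, ∞]
  [18, 0, 18, -6, -5, 6]
  [4, ∞, 0, 5, ∞, ∞]
  [15, ∞, ∞, 0, ∞, ∞]
  [∞, ∞, 6, ∞, 0, ∞]
  [∞, ∞, 10, 10, ∞, 0]
D(1):
  [0, ∞, ∞, 13, ∞, ∞]
  [18, 0, 18, -6, -5, 6]
  [4, ∞, 0, 5, ∞, ∞]
  [15, ∞, ∞, 0, ∞, ∞]
  [∞, ∞, 6, ∞, 0, ∞]
  [∞, ∞, 10, 10, ∞, 0]
D(2):
  [0, ∞, ∞, 13, ∞, ∞]
  [18, 0, 18, -6, -5, 6]
  [4, ∞, 0, 5, ∞, ∞]
  [15, ∞, ∞, 0, ∞, ∞]
  [∞, ∞, 6, ∞, 0, ∞]
  [∞, ∞, 10, 10, ∞, 0]
D(3):
  [0, ∞, ∞, 13, ∞, ∞]
  [18, 0, 18, -6, -5, 6]
  [4, ∞, 0, 5, ∞, ∞]
  [15, ∞, ∞, 0, ∞, ∞]
  [10, ∞, 6, 11, 0, ∞]
  [14, ∞, 10, 10, ∞, 0]
D(4):
  [0, ∞, ∞, 13, ∞, ∞]
  [9, 0, 18, -6, -5, 6]
  [4, ∞, 0, 5, ∞, ∞]
  [15, ∞, ∞, 0, ∞, ∞]
  [10, ∞, 6, 11, 0, ∞]
  [14, ∞, 10, 10, ∞, 0]
D(5):
  [0, ∞, ∞, 13, ∞, ∞]
  [5, 0, 1, -6, -5, 6]
  [4, ∞, 0, 5, ∞, ∞]
  [15, ∞, ∞, 0, ∞, ∞]
  [10, ∞, 6, 11, 0, ∞]
  [14, ∞, 10, 10, ∞, 0]
D(6):
  [0, ∞, ∞, 13, ∞, ∞]
  [5, 0, 1, -6, -5, 6]
  [4, ∞, 0, 5, ∞, ∞]
  [15, ∞, ∞, 0, ∞, ∞]
  [10, ∞, 6, 11, 0, ∞]
  [14, ∞, 10, 10, ∞, 0]
Answer: W*[3][0] = 15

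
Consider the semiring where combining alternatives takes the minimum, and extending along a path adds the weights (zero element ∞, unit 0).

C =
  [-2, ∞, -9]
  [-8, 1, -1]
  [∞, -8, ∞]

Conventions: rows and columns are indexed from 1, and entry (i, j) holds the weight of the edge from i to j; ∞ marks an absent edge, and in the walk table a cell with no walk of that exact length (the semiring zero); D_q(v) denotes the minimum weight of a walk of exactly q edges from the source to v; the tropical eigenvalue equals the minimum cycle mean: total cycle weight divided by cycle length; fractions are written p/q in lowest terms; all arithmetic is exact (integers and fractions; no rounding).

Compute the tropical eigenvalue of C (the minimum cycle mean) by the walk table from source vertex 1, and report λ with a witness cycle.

q=0: [0, ∞, ∞]
q=1: [-2, ∞, -9]
q=2: [-4, -17, -11]
q=3: [-25, -19, -18]
Optimal cycle mean attained by: cycle 1->3->2->1, total (-9) + (-8) + (-8), length 3.
Answer: λ = -25/3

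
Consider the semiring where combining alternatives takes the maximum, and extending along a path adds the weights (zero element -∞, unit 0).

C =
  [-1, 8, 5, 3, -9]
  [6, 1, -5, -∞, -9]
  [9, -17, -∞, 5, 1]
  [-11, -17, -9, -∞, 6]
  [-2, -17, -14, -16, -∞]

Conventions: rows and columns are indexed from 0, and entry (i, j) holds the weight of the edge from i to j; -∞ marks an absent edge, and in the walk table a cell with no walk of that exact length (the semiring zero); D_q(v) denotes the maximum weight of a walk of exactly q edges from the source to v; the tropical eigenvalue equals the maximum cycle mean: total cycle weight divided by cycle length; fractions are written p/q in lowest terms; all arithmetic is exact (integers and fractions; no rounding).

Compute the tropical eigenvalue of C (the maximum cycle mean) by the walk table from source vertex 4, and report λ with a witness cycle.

q=0: [-∞, -∞, -∞, -∞, 0]
q=1: [-2, -17, -14, -16, -∞]
q=2: [-3, 6, 3, 1, -10]
q=3: [12, 7, 2, 8, 7]
q=4: [13, 20, 17, 15, 14]
q=5: [26, 21, 18, 22, 21]
Optimal cycle mean attained by: cycle 0->1->0, total 8 + 6, length 2.
Answer: λ = 7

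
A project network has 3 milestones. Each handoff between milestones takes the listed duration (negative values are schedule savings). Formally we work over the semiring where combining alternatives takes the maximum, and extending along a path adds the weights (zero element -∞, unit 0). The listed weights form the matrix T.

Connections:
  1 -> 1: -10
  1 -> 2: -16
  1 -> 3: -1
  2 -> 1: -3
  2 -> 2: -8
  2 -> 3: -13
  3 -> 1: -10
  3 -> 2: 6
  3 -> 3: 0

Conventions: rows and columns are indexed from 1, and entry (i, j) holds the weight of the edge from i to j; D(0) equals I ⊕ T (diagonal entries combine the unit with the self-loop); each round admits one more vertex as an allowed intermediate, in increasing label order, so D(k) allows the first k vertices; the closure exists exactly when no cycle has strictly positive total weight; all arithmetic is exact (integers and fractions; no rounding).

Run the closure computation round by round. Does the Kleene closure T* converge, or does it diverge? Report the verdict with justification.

D(0):
  [0, -16, -1]
  [-3, 0, -13]
  [-10, 6, 0]
D(1):
  [0, -16, -1]
  [-3, 0, -4]
  [-10, 6, 0]
Detection: at round 2, diagonal entry (3, 3) turns strictly positive.
Key observation: the cycle 3->2->1->3 has total weight 6 + (-3) + (-1), which is strictly positive.
Answer: DIVERGES — positive cycle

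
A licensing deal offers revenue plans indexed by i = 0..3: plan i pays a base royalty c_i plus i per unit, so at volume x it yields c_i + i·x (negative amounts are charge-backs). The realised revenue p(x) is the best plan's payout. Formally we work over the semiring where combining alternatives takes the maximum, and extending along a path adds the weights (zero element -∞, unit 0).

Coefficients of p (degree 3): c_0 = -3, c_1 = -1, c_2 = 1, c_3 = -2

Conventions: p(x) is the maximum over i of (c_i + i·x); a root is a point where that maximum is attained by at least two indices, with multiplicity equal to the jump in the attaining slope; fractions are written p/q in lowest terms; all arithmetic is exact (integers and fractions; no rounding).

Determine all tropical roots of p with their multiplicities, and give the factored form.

hull edge (i=0, c=-3) to (i=2, c=1): slope 2, span 2
hull edge (i=2, c=1) to (i=3, c=-2): slope -3, span 1
Factored form: p(x) = -2 ⊗ (x ⊕ (-2)) ⊗ (x ⊕ (-2)) ⊗ (x ⊕ 3)
Answer: roots = -2 (mult 2), 3 (mult 1)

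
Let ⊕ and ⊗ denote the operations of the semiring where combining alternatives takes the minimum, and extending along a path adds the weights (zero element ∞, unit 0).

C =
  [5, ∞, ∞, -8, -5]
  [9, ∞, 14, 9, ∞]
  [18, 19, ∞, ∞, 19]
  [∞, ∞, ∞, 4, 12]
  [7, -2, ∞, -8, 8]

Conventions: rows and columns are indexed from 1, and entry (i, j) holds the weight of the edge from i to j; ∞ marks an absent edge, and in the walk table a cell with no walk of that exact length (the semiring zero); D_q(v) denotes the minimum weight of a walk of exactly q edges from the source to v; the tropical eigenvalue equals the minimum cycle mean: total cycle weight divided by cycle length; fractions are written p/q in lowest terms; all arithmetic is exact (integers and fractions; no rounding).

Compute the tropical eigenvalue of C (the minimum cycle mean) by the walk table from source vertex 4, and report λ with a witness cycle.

q=0: [∞, ∞, ∞, 0, ∞]
q=1: [∞, ∞, ∞, 4, 12]
q=2: [19, 10, ∞, 4, 16]
q=3: [19, 14, 24, 8, 14]
q=4: [21, 12, 28, 6, 14]
q=5: [21, 12, 26, 6, 16]
Optimal cycle mean attained by: cycle 1->5->2->1, total (-5) + (-2) + 9, length 3.
Answer: λ = 2/3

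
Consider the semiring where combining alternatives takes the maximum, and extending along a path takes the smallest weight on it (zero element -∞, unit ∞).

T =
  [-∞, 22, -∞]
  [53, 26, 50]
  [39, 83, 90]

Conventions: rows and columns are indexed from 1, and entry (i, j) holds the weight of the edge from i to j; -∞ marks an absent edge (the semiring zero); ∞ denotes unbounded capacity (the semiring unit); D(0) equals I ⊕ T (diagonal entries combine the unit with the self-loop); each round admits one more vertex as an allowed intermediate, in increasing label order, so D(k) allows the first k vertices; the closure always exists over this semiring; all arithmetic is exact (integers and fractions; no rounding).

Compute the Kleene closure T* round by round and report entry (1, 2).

D(0):
  [∞, 22, -∞]
  [53, ∞, 50]
  [39, 83, ∞]
D(1):
  [∞, 22, -∞]
  [53, ∞, 50]
  [39, 83, ∞]
D(2):
  [∞, 22, 22]
  [53, ∞, 50]
  [53, 83, ∞]
D(3):
  [∞, 22, 22]
  [53, ∞, 50]
  [53, 83, ∞]
Answer: T*[1][2] = 22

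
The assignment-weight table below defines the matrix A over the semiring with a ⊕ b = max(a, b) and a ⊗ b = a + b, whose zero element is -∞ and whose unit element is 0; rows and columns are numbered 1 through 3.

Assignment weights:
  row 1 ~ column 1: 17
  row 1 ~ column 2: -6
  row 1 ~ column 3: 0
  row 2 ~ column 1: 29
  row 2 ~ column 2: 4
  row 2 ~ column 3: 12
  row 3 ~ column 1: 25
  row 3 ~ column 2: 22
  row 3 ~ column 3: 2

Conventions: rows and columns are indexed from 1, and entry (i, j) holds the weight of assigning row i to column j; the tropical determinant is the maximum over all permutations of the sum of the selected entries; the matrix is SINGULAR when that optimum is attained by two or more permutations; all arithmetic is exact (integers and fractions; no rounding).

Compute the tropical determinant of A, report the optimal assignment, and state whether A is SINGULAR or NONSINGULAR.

σ = (1, 2, 3): 17 + 4 + 2 = 23
σ = (1, 3, 2): 17 + 12 + 22 = 51
σ = (2, 1, 3): (-6) + 29 + 2 = 25
σ = (2, 3, 1): (-6) + 12 + 25 = 31
σ = (3, 1, 2): 0 + 29 + 22 = 51
σ = (3, 2, 1): 0 + 4 + 25 = 29
Optimal value attained by: σ = (1, 3, 2).
Answer: det⊕(A) = 51; verdict: SINGULAR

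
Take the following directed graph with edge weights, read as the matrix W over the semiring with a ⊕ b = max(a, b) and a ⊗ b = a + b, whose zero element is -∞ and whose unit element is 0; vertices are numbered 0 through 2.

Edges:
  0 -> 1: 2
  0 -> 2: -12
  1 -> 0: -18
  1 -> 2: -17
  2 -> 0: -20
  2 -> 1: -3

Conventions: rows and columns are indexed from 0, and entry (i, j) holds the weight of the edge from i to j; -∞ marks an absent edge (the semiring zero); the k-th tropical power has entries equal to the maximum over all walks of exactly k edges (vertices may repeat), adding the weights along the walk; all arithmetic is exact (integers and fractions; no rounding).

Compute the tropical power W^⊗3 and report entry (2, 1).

W^⊗2:
  [-16, -15, -15]
  [-37, -16, -30]
  [-21, -18, -20]
W^⊗3:
  [-33, -14, -28]
  [-34, -33, -33]
  [-36, -19, -33]
Key observation: the optimum is the walk 2->1->0->1, with weight (-3) + (-18) + 2 = -19.
Optimal value attained by: walk 2->1->0->1.
Answer: (W^⊗3)[2][1] = -19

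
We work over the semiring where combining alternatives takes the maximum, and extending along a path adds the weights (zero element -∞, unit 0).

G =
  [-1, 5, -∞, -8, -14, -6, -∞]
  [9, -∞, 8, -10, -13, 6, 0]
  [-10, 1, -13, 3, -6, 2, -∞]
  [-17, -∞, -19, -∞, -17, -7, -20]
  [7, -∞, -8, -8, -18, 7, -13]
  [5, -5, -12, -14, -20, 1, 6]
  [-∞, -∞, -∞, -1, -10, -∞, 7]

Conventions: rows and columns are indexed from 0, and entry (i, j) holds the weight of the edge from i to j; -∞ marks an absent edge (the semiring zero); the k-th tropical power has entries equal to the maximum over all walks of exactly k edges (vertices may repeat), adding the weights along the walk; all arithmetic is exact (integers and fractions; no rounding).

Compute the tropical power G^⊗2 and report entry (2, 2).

G^⊗2:
  [14, 4, 13, -5, -8, 11, 5]
  [11, 14, -5, 11, 2, 10, 12]
  [10, -3, 9, -9, -12, 7, 8]
  [-2, -12, -19, -16, -25, -6, -1]
  [12, 12, -5, -1, -7, 8, 13]
  [6, 10, 3, 5, -4, 2, 13]
  [-3, -∞, -18, 6, -3, -3, 14]
Key observation: the optimum is the walk 2->1->2, with weight 1 + 8 = 9.
Optimal value attained by: walk 2->1->2.
Answer: (G^⊗2)[2][2] = 9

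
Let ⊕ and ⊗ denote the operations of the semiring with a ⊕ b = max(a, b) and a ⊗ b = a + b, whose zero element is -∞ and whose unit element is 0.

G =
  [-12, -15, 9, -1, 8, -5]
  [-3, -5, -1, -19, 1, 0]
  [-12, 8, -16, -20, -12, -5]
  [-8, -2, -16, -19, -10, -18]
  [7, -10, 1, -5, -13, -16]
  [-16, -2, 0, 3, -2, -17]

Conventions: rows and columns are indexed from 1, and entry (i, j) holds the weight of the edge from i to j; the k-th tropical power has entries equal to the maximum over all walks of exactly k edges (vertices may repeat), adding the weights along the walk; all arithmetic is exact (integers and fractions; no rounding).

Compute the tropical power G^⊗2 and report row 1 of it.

G^⊗2:
  [15, 17, 9, 3, -3, 4]
  [8, 7, 6, 3, 5, -5]
  [5, 3, 7, -2, 9, 8]
  [-3, -7, 1, -9, 0, -2]
  [-5, 9, 16, 6, 15, 2]
  [5, 8, -1, -7, -1, -2]
Answer: row 1 of G^⊗2 = [15, 17, 9, 3, -3, 4]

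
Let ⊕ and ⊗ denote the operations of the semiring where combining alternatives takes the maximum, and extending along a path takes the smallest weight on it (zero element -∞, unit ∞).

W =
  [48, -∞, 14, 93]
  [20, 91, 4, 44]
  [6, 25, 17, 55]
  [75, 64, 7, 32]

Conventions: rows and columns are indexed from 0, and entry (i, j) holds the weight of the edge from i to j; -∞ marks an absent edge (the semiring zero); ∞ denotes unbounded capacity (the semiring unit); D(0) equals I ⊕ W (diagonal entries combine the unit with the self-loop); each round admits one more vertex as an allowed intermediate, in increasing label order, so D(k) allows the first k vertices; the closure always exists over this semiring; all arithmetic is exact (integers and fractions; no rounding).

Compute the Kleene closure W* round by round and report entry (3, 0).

D(0):
  [∞, -∞, 14, 93]
  [20, ∞, 4, 44]
  [6, 25, ∞, 55]
  [75, 64, 7, ∞]
D(1):
  [∞, -∞, 14, 93]
  [20, ∞, 14, 44]
  [6, 25, ∞, 55]
  [75, 64, 14, ∞]
D(2):
  [∞, -∞, 14, 93]
  [20, ∞, 14, 44]
  [20, 25, ∞, 55]
  [75, 64, 14, ∞]
D(3):
  [∞, 14, 14, 93]
  [20, ∞, 14, 44]
  [20, 25, ∞, 55]
  [75, 64, 14, ∞]
D(4):
  [∞, 64, 14, 93]
  [44, ∞, 14, 44]
  [55, 55, ∞, 55]
  [75, 64, 14, ∞]
Answer: W*[3][0] = 75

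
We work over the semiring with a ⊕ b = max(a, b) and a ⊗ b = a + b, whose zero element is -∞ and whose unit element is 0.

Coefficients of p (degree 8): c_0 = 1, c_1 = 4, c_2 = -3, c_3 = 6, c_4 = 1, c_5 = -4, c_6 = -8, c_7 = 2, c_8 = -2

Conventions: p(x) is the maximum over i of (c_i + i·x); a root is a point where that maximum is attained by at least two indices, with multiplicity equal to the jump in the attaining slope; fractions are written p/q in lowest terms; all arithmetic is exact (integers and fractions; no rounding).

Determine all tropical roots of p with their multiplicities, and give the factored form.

hull edge (i=0, c=1) to (i=1, c=4): slope 3, span 1
hull edge (i=1, c=4) to (i=3, c=6): slope 1, span 2
hull edge (i=3, c=6) to (i=7, c=2): slope -1, span 4
hull edge (i=7, c=2) to (i=8, c=-2): slope -4, span 1
Factored form: p(x) = -2 ⊗ (x ⊕ (-3)) ⊗ (x ⊕ (-1)) ⊗ (x ⊕ (-1)) ⊗ (x ⊕ 1) ⊗ (x ⊕ 1) ⊗ (x ⊕ 1) ⊗ (x ⊕ 1) ⊗ (x ⊕ 4)
Answer: roots = -3 (mult 1), -1 (mult 2), 1 (mult 4), 4 (mult 1)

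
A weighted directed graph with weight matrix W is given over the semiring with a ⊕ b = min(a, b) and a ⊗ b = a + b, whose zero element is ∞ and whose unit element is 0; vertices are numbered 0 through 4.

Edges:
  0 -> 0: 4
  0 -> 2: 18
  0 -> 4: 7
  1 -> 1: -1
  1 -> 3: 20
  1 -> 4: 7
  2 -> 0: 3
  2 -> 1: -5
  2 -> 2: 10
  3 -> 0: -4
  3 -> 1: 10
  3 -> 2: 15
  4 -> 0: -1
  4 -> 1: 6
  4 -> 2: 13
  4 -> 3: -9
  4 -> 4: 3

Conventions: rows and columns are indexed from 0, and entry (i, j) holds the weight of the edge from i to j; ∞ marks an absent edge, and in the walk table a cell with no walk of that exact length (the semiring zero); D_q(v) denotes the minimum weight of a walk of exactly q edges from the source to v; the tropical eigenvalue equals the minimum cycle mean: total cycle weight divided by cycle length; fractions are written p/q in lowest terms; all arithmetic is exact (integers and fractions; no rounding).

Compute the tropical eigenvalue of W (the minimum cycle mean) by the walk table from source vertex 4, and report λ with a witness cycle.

q=0: [∞, ∞, ∞, ∞, 0]
q=1: [-1, 6, 13, -9, 3]
q=2: [-13, 1, 6, -6, 6]
q=3: [-10, 0, 5, -3, -6]
q=4: [-7, -1, 7, -15, -3]
q=5: [-19, -5, 0, -12, 0]
Optimal cycle mean attained by: cycle 0->4->3->0, total 7 + (-9) + (-4), length 3.
Answer: λ = -2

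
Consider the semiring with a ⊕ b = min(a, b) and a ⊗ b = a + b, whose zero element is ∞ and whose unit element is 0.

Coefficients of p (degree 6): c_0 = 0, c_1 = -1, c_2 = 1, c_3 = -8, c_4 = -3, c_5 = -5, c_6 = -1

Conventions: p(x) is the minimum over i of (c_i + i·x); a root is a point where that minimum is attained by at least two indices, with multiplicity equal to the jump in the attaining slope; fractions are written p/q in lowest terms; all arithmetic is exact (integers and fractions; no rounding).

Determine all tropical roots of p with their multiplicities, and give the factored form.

hull edge (i=0, c=0) to (i=3, c=-8): slope -8/3, span 3
hull edge (i=3, c=-8) to (i=5, c=-5): slope 3/2, span 2
hull edge (i=5, c=-5) to (i=6, c=-1): slope 4, span 1
Factored form: p(x) = -1 ⊗ (x ⊕ (-4)) ⊗ (x ⊕ (-3/2)) ⊗ (x ⊕ (-3/2)) ⊗ (x ⊕ 8/3) ⊗ (x ⊕ 8/3) ⊗ (x ⊕ 8/3)
Answer: roots = -4 (mult 1), -3/2 (mult 2), 8/3 (mult 3)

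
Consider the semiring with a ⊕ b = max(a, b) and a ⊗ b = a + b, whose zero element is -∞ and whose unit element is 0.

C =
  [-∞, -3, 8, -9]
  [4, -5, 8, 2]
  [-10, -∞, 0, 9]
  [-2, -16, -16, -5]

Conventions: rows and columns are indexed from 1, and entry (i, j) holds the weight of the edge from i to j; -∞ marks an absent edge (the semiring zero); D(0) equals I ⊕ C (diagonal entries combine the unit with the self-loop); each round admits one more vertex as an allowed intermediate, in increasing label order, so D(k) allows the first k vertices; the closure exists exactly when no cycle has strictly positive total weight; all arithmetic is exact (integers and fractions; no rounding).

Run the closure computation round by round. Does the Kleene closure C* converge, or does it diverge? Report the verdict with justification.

D(0):
  [0, -3, 8, -9]
  [4, 0, 8, 2]
  [-10, -∞, 0, 9]
  [-2, -16, -16, 0]
Detection: at round 1, diagonal entry (2, 2) turns strictly positive.
Key observation: the cycle 2->1->2 has total weight 4 + (-3), which is strictly positive.
Answer: DIVERGES — positive cycle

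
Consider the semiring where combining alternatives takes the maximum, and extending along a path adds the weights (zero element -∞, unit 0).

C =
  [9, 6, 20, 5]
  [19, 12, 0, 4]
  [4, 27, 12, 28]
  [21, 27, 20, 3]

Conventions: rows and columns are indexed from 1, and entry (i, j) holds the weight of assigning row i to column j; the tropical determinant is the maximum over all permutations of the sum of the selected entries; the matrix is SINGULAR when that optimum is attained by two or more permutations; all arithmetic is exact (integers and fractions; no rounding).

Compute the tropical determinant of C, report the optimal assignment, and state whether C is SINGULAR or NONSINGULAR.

σ = (1, 2, 3, 4): 9 + 12 + 12 + 3 = 36
σ = (1, 2, 4, 3): 9 + 12 + 28 + 20 = 69
σ = (1, 3, 2, 4): 9 + 0 + 27 + 3 = 39
σ = (1, 3, 4, 2): 9 + 0 + 28 + 27 = 64
σ = (1, 4, 2, 3): 9 + 4 + 27 + 20 = 60
σ = (1, 4, 3, 2): 9 + 4 + 12 + 27 = 52
σ = (2, 1, 3, 4): 6 + 19 + 12 + 3 = 40
σ = (2, 1, 4, 3): 6 + 19 + 28 + 20 = 73
σ = (2, 3, 1, 4): 6 + 0 + 4 + 3 = 13
σ = (2, 3, 4, 1): 6 + 0 + 28 + 21 = 55
σ = (2, 4, 1, 3): 6 + 4 + 4 + 20 = 34
σ = (2, 4, 3, 1): 6 + 4 + 12 + 21 = 43
σ = (3, 1, 2, 4): 20 + 19 + 27 + 3 = 69
σ = (3, 1, 4, 2): 20 + 19 + 28 + 27 = 94
σ = (3, 2, 1, 4): 20 + 12 + 4 + 3 = 39
σ = (3, 2, 4, 1): 20 + 12 + 28 + 21 = 81
σ = (3, 4, 1, 2): 20 + 4 + 4 + 27 = 55
σ = (3, 4, 2, 1): 20 + 4 + 27 + 21 = 72
σ = (4, 1, 2, 3): 5 + 19 + 27 + 20 = 71
σ = (4, 1, 3, 2): 5 + 19 + 12 + 27 = 63
σ = (4, 2, 1, 3): 5 + 12 + 4 + 20 = 41
σ = (4, 2, 3, 1): 5 + 12 + 12 + 21 = 50
σ = (4, 3, 1, 2): 5 + 0 + 4 + 27 = 36
σ = (4, 3, 2, 1): 5 + 0 + 27 + 21 = 53
Optimal value attained by: σ = (3, 1, 4, 2).
Answer: det⊕(C) = 94; verdict: NONSINGULAR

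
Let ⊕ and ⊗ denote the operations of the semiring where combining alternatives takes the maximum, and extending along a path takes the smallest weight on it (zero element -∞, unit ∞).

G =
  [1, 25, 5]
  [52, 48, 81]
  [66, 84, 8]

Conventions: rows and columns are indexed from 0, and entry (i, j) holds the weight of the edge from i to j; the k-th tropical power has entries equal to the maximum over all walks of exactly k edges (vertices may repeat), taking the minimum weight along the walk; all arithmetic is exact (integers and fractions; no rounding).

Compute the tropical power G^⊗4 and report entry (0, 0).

G^⊗2:
  [25, 25, 25]
  [66, 81, 48]
  [52, 48, 81]
G^⊗3:
  [25, 25, 25]
  [52, 48, 81]
  [66, 81, 48]
G^⊗4:
  [25, 25, 25]
  [66, 81, 48]
  [52, 48, 81]
Key observation: the optimum is the walk 0->1->2->1->0, with weight 25 min 81 min 84 min 52 = 25.
Optimal value attained by: walk 0->1->2->1->0.
Answer: (G^⊗4)[0][0] = 25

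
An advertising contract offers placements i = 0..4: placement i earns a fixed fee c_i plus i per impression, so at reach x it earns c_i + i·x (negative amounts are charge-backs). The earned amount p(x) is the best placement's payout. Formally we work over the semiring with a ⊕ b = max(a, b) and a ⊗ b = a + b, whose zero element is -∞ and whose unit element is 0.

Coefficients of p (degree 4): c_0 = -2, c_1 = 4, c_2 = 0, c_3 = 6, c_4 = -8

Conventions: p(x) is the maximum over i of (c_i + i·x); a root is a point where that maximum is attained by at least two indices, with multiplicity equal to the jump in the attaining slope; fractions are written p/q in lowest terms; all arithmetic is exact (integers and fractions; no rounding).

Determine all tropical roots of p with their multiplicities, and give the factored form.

hull edge (i=0, c=-2) to (i=1, c=4): slope 6, span 1
hull edge (i=1, c=4) to (i=3, c=6): slope 1, span 2
hull edge (i=3, c=6) to (i=4, c=-8): slope -14, span 1
Factored form: p(x) = -8 ⊗ (x ⊕ (-6)) ⊗ (x ⊕ (-1)) ⊗ (x ⊕ (-1)) ⊗ (x ⊕ 14)
Answer: roots = -6 (mult 1), -1 (mult 2), 14 (mult 1)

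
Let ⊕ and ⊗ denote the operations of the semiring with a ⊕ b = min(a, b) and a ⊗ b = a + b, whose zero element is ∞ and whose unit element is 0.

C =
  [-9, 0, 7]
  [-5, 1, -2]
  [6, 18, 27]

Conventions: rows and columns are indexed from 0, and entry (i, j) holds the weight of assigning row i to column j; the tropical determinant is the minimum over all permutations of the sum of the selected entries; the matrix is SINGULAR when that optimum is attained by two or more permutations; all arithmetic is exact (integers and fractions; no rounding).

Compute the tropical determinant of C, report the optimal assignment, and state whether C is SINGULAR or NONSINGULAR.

σ = (0, 1, 2): (-9) + 1 + 27 = 19
σ = (0, 2, 1): (-9) + (-2) + 18 = 7
σ = (1, 0, 2): 0 + (-5) + 27 = 22
σ = (1, 2, 0): 0 + (-2) + 6 = 4
σ = (2, 0, 1): 7 + (-5) + 18 = 20
σ = (2, 1, 0): 7 + 1 + 6 = 14
Optimal value attained by: σ = (1, 2, 0).
Answer: det⊕(C) = 4; verdict: NONSINGULAR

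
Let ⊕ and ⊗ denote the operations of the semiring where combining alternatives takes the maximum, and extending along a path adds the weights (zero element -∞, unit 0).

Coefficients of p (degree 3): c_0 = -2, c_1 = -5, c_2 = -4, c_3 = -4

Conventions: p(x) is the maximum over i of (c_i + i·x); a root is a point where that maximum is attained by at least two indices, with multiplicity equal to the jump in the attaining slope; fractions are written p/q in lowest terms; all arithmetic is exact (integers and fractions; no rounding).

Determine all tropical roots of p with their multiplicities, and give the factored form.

hull edge (i=0, c=-2) to (i=3, c=-4): slope -2/3, span 3
Factored form: p(x) = -4 ⊗ (x ⊕ 2/3) ⊗ (x ⊕ 2/3) ⊗ (x ⊕ 2/3)
Answer: roots = 2/3 (mult 3)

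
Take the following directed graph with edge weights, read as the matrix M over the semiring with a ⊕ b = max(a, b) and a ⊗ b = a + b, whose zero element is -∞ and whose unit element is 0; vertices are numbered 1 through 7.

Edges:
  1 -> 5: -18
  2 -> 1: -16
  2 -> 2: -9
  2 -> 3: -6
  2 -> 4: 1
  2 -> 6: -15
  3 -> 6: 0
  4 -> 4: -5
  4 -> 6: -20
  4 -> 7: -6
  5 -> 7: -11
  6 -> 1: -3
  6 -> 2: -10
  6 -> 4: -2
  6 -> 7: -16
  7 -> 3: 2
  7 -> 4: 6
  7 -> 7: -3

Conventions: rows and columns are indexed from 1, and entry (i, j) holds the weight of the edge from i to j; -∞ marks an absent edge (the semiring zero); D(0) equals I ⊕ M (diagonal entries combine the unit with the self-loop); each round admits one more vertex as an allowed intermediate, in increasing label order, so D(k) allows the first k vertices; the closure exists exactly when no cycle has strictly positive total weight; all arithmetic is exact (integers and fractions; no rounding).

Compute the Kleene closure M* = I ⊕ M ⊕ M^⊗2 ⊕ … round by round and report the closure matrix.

D(0):
  [0, -∞, -∞, -∞, -18, -∞, -∞]
  [-16, 0, -6, 1, -∞, -15, -∞]
  [-∞, -∞, 0, -∞, -∞, 0, -∞]
  [-∞, -∞, -∞, 0, -∞, -20, -6]
  [-∞, -∞, -∞, -∞, 0, -∞, -11]
  [-3, -10, -∞, -2, -∞, 0, -16]
  [-∞, -∞, 2, 6, -∞, -∞, 0]
D(1):
  [0, -∞, -∞, -∞, -18, -∞, -∞]
  [-16, 0, -6, 1, -34, -15, -∞]
  [-∞, -∞, 0, -∞, -∞, 0, -∞]
  [-∞, -∞, -∞, 0, -∞, -20, -6]
  [-∞, -∞, -∞, -∞, 0, -∞, -11]
  [-3, -10, -∞, -2, -21, 0, -16]
  [-∞, -∞, 2, 6, -∞, -∞, 0]
D(2):
  [0, -∞, -∞, -∞, -18, -∞, -∞]
  [-16, 0, -6, 1, -34, -15, -∞]
  [-∞, -∞, 0, -∞, -∞, 0, -∞]
  [-∞, -∞, -∞, 0, -∞, -20, -6]
  [-∞, -∞, -∞, -∞, 0, -∞, -11]
  [-3, -10, -16, -2, -21, 0, -16]
  [-∞, -∞, 2, 6, -∞, -∞, 0]
D(3):
  [0, -∞, -∞, -∞, -18, -∞, -∞]
  [-16, 0, -6, 1, -34, -6, -∞]
  [-∞, -∞, 0, -∞, -∞, 0, -∞]
  [-∞, -∞, -∞, 0, -∞, -20, -6]
  [-∞, -∞, -∞, -∞, 0, -∞, -11]
  [-3, -10, -16, -2, -21, 0, -16]
  [-∞, -∞, 2, 6, -∞, 2, 0]
D(4):
  [0, -∞, -∞, -∞, -18, -∞, -∞]
  [-16, 0, -6, 1, -34, -6, -5]
  [-∞, -∞, 0, -∞, -∞, 0, -∞]
  [-∞, -∞, -∞, 0, -∞, -20, -6]
  [-∞, -∞, -∞, -∞, 0, -∞, -11]
  [-3, -10, -16, -2, -21, 0, -8]
  [-∞, -∞, 2, 6, -∞, 2, 0]
D(5):
  [0, -∞, -∞, -∞, -18, -∞, -29]
  [-16, 0, -6, 1, -34, -6, -5]
  [-∞, -∞, 0, -∞, -∞, 0, -∞]
  [-∞, -∞, -∞, 0, -∞, -20, -6]
  [-∞, -∞, -∞, -∞, 0, -∞, -11]
  [-3, -10, -16, -2, -21, 0, -8]
  [-∞, -∞, 2, 6, -∞, 2, 0]
D(6):
  [0, -∞, -∞, -∞, -18, -∞, -29]
  [-9, 0, -6, 1, -27, -6, -5]
  [-3, -10, 0, -2, -21, 0, -8]
  [-23, -30, -36, 0, -41, -20, -6]
  [-∞, -∞, -∞, -∞, 0, -∞, -11]
  [-3, -10, -16, -2, -21, 0, -8]
  [-1, -8, 2, 6, -19, 2, 0]
D(7):
  [0, -37, -27, -23, -18, -27, -29]
  [-6, 0, -3, 1, -24, -3, -5]
  [-3, -10, 0, -2, -21, 0, -8]
  [-7, -14, -4, 0, -25, -4, -6]
  [-12, -19, -9, -5, 0, -9, -11]
  [-3, -10, -6, -2, -21, 0, -8]
  [-1, -8, 2, 6, -19, 2, 0]
Answer: M* = [[0, -37, -27, -23, -18, -27, -29], [-6, 0, -3, 1, -24, -3, -5], [-3, -10, 0, -2, -21, 0, -8], [-7, -14, -4, 0, -25, -4, -6], [-12, -19, -9, -5, 0, -9, -11], [-3, -10, -6, -2, -21, 0, -8], [-1, -8, 2, 6, -19, 2, 0]]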